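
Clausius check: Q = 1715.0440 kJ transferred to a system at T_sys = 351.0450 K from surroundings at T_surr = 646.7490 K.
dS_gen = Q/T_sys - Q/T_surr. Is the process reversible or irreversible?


dS_sys = 1715.0440/351.0450 = 4.8855 kJ/K
dS_surr = -1715.0440/646.7490 = -2.6518 kJ/K
dS_gen = 4.8855 - 2.6518 = 2.2337 kJ/K (irreversible)

dS_gen = 2.2337 kJ/K, irreversible


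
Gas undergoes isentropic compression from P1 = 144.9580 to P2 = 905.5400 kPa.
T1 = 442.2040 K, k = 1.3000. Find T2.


(k-1)/k = 0.2308
(P2/P1)^exp = 1.5262
T2 = 442.2040 * 1.5262 = 674.8974 K

674.8974 K


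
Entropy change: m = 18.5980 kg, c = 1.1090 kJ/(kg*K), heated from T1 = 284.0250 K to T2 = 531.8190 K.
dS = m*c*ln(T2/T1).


T2/T1 = 1.8724
ln(T2/T1) = 0.6272
dS = 18.5980 * 1.1090 * 0.6272 = 12.9370 kJ/K

12.9370 kJ/K


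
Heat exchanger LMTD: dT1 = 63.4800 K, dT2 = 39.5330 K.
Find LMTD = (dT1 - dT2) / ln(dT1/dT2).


dT1/dT2 = 1.6057
ln(dT1/dT2) = 0.4736
LMTD = 23.9470 / 0.4736 = 50.5649 K

50.5649 K


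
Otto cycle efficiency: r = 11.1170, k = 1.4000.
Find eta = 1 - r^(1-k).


r^(k-1) = 2.6206
eta = 1 - 1/2.6206 = 0.6184 = 61.8403%

61.8403%


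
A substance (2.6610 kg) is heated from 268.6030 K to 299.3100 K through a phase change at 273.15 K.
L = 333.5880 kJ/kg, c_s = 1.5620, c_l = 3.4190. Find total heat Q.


Q1 (sensible, solid) = 2.6610 * 1.5620 * 4.5470 = 18.8995 kJ
Q2 (latent) = 2.6610 * 333.5880 = 887.6777 kJ
Q3 (sensible, liquid) = 2.6610 * 3.4190 * 26.1600 = 238.0026 kJ
Q_total = 1144.5798 kJ

1144.5798 kJ


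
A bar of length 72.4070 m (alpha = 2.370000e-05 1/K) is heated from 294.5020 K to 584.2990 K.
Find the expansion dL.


dT = 289.7970 K
dL = 2.370000e-05 * 72.4070 * 289.7970 = 0.497305 m
L_final = 72.904305 m

dL = 0.497305 m


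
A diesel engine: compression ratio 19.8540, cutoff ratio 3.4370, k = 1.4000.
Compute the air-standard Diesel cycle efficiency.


r^(k-1) = 3.3048
rc^k = 5.6319
eta = 0.5892 = 58.9198%

58.9198%


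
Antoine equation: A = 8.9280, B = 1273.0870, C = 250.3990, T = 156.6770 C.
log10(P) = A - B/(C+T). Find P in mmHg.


C+T = 407.0760
B/(C+T) = 3.1274
log10(P) = 8.9280 - 3.1274 = 5.8006
P = 10^5.8006 = 631838.5186 mmHg

631838.5186 mmHg


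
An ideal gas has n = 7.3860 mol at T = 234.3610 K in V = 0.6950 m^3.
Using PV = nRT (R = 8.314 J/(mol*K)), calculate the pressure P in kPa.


P = nRT/V = 7.3860 * 8.314 * 234.3610 / 0.6950
= 14391.4537 / 0.6950 = 20707.1277 Pa = 20.7071 kPa

20.7071 kPa


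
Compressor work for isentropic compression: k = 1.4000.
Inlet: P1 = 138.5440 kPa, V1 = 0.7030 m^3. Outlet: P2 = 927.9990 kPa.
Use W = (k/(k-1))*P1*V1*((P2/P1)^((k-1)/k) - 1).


(k-1)/k = 0.2857
(P2/P1)^exp = 1.7218
W = 3.5000 * 138.5440 * 0.7030 * (1.7218 - 1) = 246.0605 kJ

246.0605 kJ


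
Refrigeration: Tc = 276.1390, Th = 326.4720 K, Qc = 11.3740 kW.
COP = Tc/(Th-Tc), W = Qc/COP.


COP = 276.1390 / 50.3330 = 5.4862
W = 11.3740 / 5.4862 = 2.0732 kW

COP = 5.4862, W = 2.0732 kW


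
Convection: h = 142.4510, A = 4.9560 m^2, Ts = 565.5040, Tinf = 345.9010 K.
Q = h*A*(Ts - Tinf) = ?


dT = 219.6030 K
Q = 142.4510 * 4.9560 * 219.6030 = 155036.8974 W

155036.8974 W


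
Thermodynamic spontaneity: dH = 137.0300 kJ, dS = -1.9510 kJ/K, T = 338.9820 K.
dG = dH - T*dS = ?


T*dS = 338.9820 * -1.9510 = -661.3539 kJ
dG = 137.0300 + 661.3539 = 798.3839 kJ (non-spontaneous)

dG = 798.3839 kJ, non-spontaneous


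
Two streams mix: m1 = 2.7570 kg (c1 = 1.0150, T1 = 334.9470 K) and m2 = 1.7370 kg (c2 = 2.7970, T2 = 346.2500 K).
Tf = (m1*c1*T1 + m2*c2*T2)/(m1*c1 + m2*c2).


num = 2619.5178
den = 7.6567
Tf = 342.1190 K

342.1190 K


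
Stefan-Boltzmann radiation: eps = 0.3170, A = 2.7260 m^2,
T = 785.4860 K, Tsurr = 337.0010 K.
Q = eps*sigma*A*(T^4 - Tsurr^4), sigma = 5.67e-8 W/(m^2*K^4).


T^4 = 3.8067e+11
Tsurr^4 = 1.2898e+10
Q = 0.3170 * 5.67e-8 * 2.7260 * 3.6778e+11 = 18019.8875 W

18019.8875 W


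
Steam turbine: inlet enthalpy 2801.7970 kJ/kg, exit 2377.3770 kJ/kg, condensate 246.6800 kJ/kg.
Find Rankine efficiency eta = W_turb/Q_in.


W = 424.4200 kJ/kg
Q_in = 2555.1170 kJ/kg
eta = 0.1661 = 16.6106%

eta = 16.6106%


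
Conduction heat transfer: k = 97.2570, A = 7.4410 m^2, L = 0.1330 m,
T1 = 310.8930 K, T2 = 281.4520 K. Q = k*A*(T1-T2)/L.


dT = 29.4410 K
Q = 97.2570 * 7.4410 * 29.4410 / 0.1330 = 160196.5246 W

160196.5246 W


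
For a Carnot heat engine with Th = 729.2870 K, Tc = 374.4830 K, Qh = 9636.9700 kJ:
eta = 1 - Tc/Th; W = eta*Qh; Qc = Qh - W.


eta = 1 - 374.4830/729.2870 = 0.4865
W = 0.4865 * 9636.9700 = 4688.4635 kJ
Qc = 9636.9700 - 4688.4635 = 4948.5065 kJ

eta = 48.6508%, W = 4688.4635 kJ, Qc = 4948.5065 kJ


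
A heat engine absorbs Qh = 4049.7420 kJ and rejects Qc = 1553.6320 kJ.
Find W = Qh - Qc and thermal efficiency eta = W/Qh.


W = 4049.7420 - 1553.6320 = 2496.1100 kJ
eta = 2496.1100 / 4049.7420 = 0.6164 = 61.6363%

W = 2496.1100 kJ, eta = 61.6363%


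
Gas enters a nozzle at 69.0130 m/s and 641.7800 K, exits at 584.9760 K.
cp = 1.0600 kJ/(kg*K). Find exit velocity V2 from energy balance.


dT = 56.8040 K
2*cp*1000*dT = 120424.4800
V1^2 = 4762.7942
V2 = sqrt(125187.2742) = 353.8181 m/s

353.8181 m/s


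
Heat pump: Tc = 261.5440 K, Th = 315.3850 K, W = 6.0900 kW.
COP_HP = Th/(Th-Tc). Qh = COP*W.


COP = 315.3850 / 53.8410 = 5.8577
Qh = 5.8577 * 6.0900 = 35.6735 kW

COP = 5.8577, Qh = 35.6735 kW


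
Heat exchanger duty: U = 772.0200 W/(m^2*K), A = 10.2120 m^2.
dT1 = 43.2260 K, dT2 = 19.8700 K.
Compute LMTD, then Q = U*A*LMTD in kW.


LMTD = 30.0503 K
Q = 772.0200 * 10.2120 * 30.0503 = 236912.3217 W = 236.9123 kW

236.9123 kW


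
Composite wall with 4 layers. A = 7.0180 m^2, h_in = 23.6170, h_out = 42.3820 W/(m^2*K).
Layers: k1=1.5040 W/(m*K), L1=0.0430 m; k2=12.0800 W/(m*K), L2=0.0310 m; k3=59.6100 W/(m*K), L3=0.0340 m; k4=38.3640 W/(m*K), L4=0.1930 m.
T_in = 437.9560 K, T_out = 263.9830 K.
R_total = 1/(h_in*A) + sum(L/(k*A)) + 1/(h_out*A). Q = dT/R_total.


R_conv_in = 1/(23.6170*7.0180) = 0.0060
R_1 = 0.0430/(1.5040*7.0180) = 0.0041
R_2 = 0.0310/(12.0800*7.0180) = 0.0004
R_3 = 0.0340/(59.6100*7.0180) = 8.1273e-05
R_4 = 0.1930/(38.3640*7.0180) = 0.0007
R_conv_out = 1/(42.3820*7.0180) = 0.0034
R_total = 0.0146 K/W
Q = 173.9730 / 0.0146 = 11889.0062 W

R_total = 0.0146 K/W, Q = 11889.0062 W


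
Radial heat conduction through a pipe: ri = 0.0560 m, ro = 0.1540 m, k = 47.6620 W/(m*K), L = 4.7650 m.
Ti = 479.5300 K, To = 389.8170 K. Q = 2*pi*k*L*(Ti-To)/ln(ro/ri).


dT = 89.7130 K
ln(ro/ri) = 1.0116
Q = 2*pi*47.6620*4.7650*89.7130 / 1.0116 = 126549.7243 W

126549.7243 W


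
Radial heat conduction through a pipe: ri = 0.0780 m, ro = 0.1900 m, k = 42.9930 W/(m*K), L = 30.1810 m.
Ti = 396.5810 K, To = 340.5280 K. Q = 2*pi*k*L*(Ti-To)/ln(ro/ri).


dT = 56.0530 K
ln(ro/ri) = 0.8903
Q = 2*pi*42.9930*30.1810*56.0530 / 0.8903 = 513294.1275 W

513294.1275 W


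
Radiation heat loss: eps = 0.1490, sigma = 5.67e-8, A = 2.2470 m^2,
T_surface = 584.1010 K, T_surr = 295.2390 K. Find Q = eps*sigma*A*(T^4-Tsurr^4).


T^4 = 1.1640e+11
Tsurr^4 = 7.5979e+09
Q = 0.1490 * 5.67e-8 * 2.2470 * 1.0880e+11 = 2065.4197 W

2065.4197 W


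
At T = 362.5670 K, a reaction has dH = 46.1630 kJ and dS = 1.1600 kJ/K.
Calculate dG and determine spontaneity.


T*dS = 362.5670 * 1.1600 = 420.5777 kJ
dG = 46.1630 - 420.5777 = -374.4147 kJ (spontaneous)

dG = -374.4147 kJ, spontaneous


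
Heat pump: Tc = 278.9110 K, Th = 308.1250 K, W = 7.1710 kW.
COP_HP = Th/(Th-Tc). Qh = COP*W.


COP = 308.1250 / 29.2140 = 10.5472
Qh = 10.5472 * 7.1710 = 75.6338 kW

COP = 10.5472, Qh = 75.6338 kW


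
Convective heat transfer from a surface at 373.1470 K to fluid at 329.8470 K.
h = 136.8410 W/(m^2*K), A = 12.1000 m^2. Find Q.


dT = 43.3000 K
Q = 136.8410 * 12.1000 * 43.3000 = 71695.1051 W

71695.1051 W


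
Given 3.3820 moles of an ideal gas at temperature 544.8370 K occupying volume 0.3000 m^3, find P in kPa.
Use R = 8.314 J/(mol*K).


P = nRT/V = 3.3820 * 8.314 * 544.8370 / 0.3000
= 15319.6984 / 0.3000 = 51065.6614 Pa = 51.0657 kPa

51.0657 kPa


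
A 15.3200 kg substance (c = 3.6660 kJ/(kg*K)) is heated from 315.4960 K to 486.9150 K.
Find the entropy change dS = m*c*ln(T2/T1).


T2/T1 = 1.5433
ln(T2/T1) = 0.4339
dS = 15.3200 * 3.6660 * 0.4339 = 24.3716 kJ/K

24.3716 kJ/K


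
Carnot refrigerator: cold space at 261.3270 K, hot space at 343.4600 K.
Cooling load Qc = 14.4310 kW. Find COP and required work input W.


COP = 261.3270 / 82.1330 = 3.1818
W = 14.4310 / 3.1818 = 4.5355 kW

COP = 3.1818, W = 4.5355 kW


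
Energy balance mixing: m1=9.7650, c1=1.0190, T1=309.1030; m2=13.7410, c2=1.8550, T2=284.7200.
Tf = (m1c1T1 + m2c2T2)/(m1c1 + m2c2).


num = 10333.1263
den = 35.4401
Tf = 291.5660 K

291.5660 K


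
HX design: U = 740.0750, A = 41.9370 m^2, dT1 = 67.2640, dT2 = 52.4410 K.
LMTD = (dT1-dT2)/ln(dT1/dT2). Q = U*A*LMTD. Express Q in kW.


LMTD = 59.5453 K
Q = 740.0750 * 41.9370 * 59.5453 = 1848079.7788 W = 1848.0798 kW

1848.0798 kW


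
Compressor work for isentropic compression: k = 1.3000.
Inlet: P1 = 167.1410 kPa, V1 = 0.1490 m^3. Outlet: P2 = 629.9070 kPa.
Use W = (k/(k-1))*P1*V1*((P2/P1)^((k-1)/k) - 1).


(k-1)/k = 0.2308
(P2/P1)^exp = 1.3582
W = 4.3333 * 167.1410 * 0.1490 * (1.3582 - 1) = 38.6573 kJ

38.6573 kJ


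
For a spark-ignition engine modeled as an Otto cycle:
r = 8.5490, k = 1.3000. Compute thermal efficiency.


r^(k-1) = 1.9036
eta = 1 - 1/1.9036 = 0.4747 = 47.4678%

47.4678%


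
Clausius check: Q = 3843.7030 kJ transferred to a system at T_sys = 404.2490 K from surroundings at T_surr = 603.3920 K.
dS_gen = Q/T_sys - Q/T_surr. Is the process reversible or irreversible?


dS_sys = 3843.7030/404.2490 = 9.5083 kJ/K
dS_surr = -3843.7030/603.3920 = -6.3702 kJ/K
dS_gen = 9.5083 - 6.3702 = 3.1381 kJ/K (irreversible)

dS_gen = 3.1381 kJ/K, irreversible


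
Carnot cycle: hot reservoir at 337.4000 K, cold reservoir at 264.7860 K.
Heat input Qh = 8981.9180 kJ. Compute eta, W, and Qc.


eta = 1 - 264.7860/337.4000 = 0.2152
W = 0.2152 * 8981.9180 = 1933.0557 kJ
Qc = 8981.9180 - 1933.0557 = 7048.8623 kJ

eta = 21.5216%, W = 1933.0557 kJ, Qc = 7048.8623 kJ


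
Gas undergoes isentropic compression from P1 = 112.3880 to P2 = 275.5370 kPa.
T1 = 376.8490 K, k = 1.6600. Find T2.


(k-1)/k = 0.3976
(P2/P1)^exp = 1.4284
T2 = 376.8490 * 1.4284 = 538.2858 K

538.2858 K


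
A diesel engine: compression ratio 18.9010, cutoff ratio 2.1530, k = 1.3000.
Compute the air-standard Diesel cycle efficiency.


r^(k-1) = 2.4152
rc^k = 2.7099
eta = 0.5277 = 52.7655%

52.7655%


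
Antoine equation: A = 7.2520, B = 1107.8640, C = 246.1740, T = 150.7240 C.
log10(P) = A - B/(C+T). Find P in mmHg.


C+T = 396.8980
B/(C+T) = 2.7913
log10(P) = 7.2520 - 2.7913 = 4.4607
P = 10^4.4607 = 28886.3998 mmHg

28886.3998 mmHg


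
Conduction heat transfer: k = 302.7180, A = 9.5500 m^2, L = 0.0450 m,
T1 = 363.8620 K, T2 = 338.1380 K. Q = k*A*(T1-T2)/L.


dT = 25.7240 K
Q = 302.7180 * 9.5500 * 25.7240 / 0.0450 = 1652599.4510 W

1652599.4510 W


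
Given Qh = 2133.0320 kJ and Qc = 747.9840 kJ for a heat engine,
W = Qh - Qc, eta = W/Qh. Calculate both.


W = 2133.0320 - 747.9840 = 1385.0480 kJ
eta = 1385.0480 / 2133.0320 = 0.6493 = 64.9333%

W = 1385.0480 kJ, eta = 64.9333%


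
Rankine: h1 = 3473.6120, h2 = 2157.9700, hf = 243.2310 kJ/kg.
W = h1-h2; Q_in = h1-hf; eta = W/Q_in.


W = 1315.6420 kJ/kg
Q_in = 3230.3810 kJ/kg
eta = 0.4073 = 40.7271%

eta = 40.7271%


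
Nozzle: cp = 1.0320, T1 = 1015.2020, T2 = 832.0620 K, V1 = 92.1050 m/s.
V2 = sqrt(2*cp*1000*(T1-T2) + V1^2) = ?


dT = 183.1400 K
2*cp*1000*dT = 378000.9600
V1^2 = 8483.3310
V2 = sqrt(386484.2910) = 621.6786 m/s

621.6786 m/s


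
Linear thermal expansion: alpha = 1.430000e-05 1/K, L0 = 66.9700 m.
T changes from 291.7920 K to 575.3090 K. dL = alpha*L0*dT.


dT = 283.5170 K
dL = 1.430000e-05 * 66.9700 * 283.5170 = 0.271516 m
L_final = 67.241516 m

dL = 0.271516 m


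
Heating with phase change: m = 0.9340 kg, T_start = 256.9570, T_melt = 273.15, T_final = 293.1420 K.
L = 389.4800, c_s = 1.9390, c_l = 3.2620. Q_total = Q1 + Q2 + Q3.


Q1 (sensible, solid) = 0.9340 * 1.9390 * 16.1930 = 29.3259 kJ
Q2 (latent) = 0.9340 * 389.4800 = 363.7743 kJ
Q3 (sensible, liquid) = 0.9340 * 3.2620 * 19.9920 = 60.9098 kJ
Q_total = 454.0101 kJ

454.0101 kJ


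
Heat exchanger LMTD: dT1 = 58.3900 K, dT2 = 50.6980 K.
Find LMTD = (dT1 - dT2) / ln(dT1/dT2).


dT1/dT2 = 1.1517
ln(dT1/dT2) = 0.1413
LMTD = 7.6920 / 0.1413 = 54.4535 K

54.4535 K


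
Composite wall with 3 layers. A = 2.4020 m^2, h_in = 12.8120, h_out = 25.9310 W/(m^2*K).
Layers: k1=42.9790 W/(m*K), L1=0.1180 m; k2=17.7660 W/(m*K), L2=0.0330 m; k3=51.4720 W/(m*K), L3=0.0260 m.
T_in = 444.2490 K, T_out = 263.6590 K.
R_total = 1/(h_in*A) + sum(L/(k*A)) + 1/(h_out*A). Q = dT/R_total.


R_conv_in = 1/(12.8120*2.4020) = 0.0325
R_1 = 0.1180/(42.9790*2.4020) = 0.0011
R_2 = 0.0330/(17.7660*2.4020) = 0.0008
R_3 = 0.0260/(51.4720*2.4020) = 0.0002
R_conv_out = 1/(25.9310*2.4020) = 0.0161
R_total = 0.0507 K/W
Q = 180.5900 / 0.0507 = 3563.6172 W

R_total = 0.0507 K/W, Q = 3563.6172 W


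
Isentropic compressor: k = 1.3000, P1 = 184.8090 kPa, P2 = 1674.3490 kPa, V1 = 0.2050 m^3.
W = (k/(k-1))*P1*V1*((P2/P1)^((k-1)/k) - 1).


(k-1)/k = 0.2308
(P2/P1)^exp = 1.6629
W = 4.3333 * 184.8090 * 0.2050 * (1.6629 - 1) = 108.8349 kJ

108.8349 kJ


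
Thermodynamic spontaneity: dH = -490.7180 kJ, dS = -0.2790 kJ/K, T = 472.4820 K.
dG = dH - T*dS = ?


T*dS = 472.4820 * -0.2790 = -131.8225 kJ
dG = -490.7180 + 131.8225 = -358.8955 kJ (spontaneous)

dG = -358.8955 kJ, spontaneous


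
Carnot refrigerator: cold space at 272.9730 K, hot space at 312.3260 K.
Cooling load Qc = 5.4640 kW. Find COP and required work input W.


COP = 272.9730 / 39.3530 = 6.9365
W = 5.4640 / 6.9365 = 0.7877 kW

COP = 6.9365, W = 0.7877 kW


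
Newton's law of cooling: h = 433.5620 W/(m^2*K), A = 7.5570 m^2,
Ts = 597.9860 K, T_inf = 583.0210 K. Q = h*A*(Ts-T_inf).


dT = 14.9650 K
Q = 433.5620 * 7.5570 * 14.9650 = 49031.7455 W

49031.7455 W


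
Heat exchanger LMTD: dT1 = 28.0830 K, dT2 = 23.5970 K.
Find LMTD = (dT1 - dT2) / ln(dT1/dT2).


dT1/dT2 = 1.1901
ln(dT1/dT2) = 0.1740
LMTD = 4.4860 / 0.1740 = 25.7750 K

25.7750 K


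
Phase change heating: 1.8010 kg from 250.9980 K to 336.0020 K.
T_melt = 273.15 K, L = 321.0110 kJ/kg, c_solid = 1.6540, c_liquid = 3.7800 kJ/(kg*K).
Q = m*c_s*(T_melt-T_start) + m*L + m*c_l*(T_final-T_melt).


Q1 (sensible, solid) = 1.8010 * 1.6540 * 22.1520 = 65.9876 kJ
Q2 (latent) = 1.8010 * 321.0110 = 578.1408 kJ
Q3 (sensible, liquid) = 1.8010 * 3.7800 * 62.8520 = 427.8826 kJ
Q_total = 1072.0110 kJ

1072.0110 kJ


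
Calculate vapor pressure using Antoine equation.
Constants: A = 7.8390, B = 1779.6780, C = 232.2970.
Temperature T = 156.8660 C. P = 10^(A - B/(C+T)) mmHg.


C+T = 389.1630
B/(C+T) = 4.5731
log10(P) = 7.8390 - 4.5731 = 3.2659
P = 10^3.2659 = 1844.6268 mmHg

1844.6268 mmHg


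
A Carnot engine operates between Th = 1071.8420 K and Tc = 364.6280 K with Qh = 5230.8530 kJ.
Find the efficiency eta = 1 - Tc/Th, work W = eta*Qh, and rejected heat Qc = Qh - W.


eta = 1 - 364.6280/1071.8420 = 0.6598
W = 0.6598 * 5230.8530 = 3451.3785 kJ
Qc = 5230.8530 - 3451.3785 = 1779.4745 kJ

eta = 65.9812%, W = 3451.3785 kJ, Qc = 1779.4745 kJ


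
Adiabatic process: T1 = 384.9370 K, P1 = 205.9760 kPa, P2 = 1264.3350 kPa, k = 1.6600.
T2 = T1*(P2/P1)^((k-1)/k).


(k-1)/k = 0.3976
(P2/P1)^exp = 2.0574
T2 = 384.9370 * 2.0574 = 791.9704 K

791.9704 K


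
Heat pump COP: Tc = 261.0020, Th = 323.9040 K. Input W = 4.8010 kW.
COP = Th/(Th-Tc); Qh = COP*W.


COP = 323.9040 / 62.9020 = 5.1493
Qh = 5.1493 * 4.8010 = 24.7220 kW

COP = 5.1493, Qh = 24.7220 kW


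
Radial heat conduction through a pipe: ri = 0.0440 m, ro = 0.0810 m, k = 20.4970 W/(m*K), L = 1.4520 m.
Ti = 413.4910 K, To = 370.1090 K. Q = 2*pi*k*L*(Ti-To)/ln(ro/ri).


dT = 43.3820 K
ln(ro/ri) = 0.6103
Q = 2*pi*20.4970*1.4520*43.3820 / 0.6103 = 13293.2690 W

13293.2690 W


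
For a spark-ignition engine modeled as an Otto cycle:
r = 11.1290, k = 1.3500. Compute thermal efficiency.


r^(k-1) = 2.3241
eta = 1 - 1/2.3241 = 0.5697 = 56.9731%

56.9731%


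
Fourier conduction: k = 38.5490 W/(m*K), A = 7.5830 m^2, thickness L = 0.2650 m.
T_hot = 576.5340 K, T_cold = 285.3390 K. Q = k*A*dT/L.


dT = 291.1950 K
Q = 38.5490 * 7.5830 * 291.1950 / 0.2650 = 321212.3333 W

321212.3333 W


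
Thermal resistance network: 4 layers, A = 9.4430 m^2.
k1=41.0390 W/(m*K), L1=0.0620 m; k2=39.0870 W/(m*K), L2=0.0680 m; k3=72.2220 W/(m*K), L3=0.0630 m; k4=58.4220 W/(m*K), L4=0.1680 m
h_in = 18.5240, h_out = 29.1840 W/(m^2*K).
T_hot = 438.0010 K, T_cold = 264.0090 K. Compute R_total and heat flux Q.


R_conv_in = 1/(18.5240*9.4430) = 0.0057
R_1 = 0.0620/(41.0390*9.4430) = 0.0002
R_2 = 0.0680/(39.0870*9.4430) = 0.0002
R_3 = 0.0630/(72.2220*9.4430) = 9.2376e-05
R_4 = 0.1680/(58.4220*9.4430) = 0.0003
R_conv_out = 1/(29.1840*9.4430) = 0.0036
R_total = 0.0101 K/W
Q = 173.9920 / 0.0101 = 17249.8140 W

R_total = 0.0101 K/W, Q = 17249.8140 W


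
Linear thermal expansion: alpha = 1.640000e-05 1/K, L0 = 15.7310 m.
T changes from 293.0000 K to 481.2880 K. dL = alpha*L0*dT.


dT = 188.2880 K
dL = 1.640000e-05 * 15.7310 * 188.2880 = 0.048576 m
L_final = 15.779576 m

dL = 0.048576 m


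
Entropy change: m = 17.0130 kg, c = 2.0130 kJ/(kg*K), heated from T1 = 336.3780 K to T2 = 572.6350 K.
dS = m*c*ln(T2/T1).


T2/T1 = 1.7024
ln(T2/T1) = 0.5320
dS = 17.0130 * 2.0130 * 0.5320 = 18.2199 kJ/K

18.2199 kJ/K


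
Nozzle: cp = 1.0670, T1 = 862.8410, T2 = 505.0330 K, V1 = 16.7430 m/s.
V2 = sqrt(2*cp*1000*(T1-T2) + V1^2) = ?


dT = 357.8080 K
2*cp*1000*dT = 763562.2720
V1^2 = 280.3280
V2 = sqrt(763842.6000) = 873.9809 m/s

873.9809 m/s


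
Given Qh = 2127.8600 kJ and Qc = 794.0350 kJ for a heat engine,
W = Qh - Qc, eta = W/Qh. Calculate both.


W = 2127.8600 - 794.0350 = 1333.8250 kJ
eta = 1333.8250 / 2127.8600 = 0.6268 = 62.6839%

W = 1333.8250 kJ, eta = 62.6839%


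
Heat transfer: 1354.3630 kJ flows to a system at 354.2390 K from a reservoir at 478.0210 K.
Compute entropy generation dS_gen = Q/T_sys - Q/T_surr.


dS_sys = 1354.3630/354.2390 = 3.8233 kJ/K
dS_surr = -1354.3630/478.0210 = -2.8333 kJ/K
dS_gen = 3.8233 - 2.8333 = 0.9900 kJ/K (irreversible)

dS_gen = 0.9900 kJ/K, irreversible


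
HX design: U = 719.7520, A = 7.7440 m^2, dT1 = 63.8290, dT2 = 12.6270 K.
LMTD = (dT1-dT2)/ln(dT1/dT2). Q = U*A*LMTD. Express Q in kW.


LMTD = 31.5990 K
Q = 719.7520 * 7.7440 * 31.5990 = 176124.9521 W = 176.1250 kW

176.1250 kW


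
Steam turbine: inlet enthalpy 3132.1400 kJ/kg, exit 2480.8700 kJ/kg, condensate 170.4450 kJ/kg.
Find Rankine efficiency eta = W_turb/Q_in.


W = 651.2700 kJ/kg
Q_in = 2961.6950 kJ/kg
eta = 0.2199 = 21.9898%

eta = 21.9898%


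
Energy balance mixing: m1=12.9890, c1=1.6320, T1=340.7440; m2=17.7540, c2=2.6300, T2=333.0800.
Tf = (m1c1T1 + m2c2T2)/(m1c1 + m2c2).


num = 22775.6188
den = 67.8911
Tf = 335.4730 K

335.4730 K


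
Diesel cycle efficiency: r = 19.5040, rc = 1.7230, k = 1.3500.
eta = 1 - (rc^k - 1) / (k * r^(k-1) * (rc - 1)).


r^(k-1) = 2.8284
rc^k = 2.0844
eta = 0.6072 = 60.7191%

60.7191%


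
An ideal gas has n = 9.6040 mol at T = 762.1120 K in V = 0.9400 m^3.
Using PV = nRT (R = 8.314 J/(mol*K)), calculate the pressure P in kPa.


P = nRT/V = 9.6040 * 8.314 * 762.1120 / 0.9400
= 60852.8568 / 0.9400 = 64737.0817 Pa = 64.7371 kPa

64.7371 kPa


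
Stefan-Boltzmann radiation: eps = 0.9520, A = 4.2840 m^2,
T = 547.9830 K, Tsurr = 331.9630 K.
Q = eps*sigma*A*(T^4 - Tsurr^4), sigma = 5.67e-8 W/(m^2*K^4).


T^4 = 9.0171e+10
Tsurr^4 = 1.2144e+10
Q = 0.9520 * 5.67e-8 * 4.2840 * 7.8027e+10 = 18043.3234 W

18043.3234 W


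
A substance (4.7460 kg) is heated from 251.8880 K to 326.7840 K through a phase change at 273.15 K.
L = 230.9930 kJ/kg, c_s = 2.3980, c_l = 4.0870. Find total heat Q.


Q1 (sensible, solid) = 4.7460 * 2.3980 * 21.2620 = 241.9809 kJ
Q2 (latent) = 4.7460 * 230.9930 = 1096.2928 kJ
Q3 (sensible, liquid) = 4.7460 * 4.0870 * 53.6340 = 1040.3334 kJ
Q_total = 2378.6071 kJ

2378.6071 kJ


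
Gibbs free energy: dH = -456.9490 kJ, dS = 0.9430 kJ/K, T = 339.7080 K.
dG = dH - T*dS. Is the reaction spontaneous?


T*dS = 339.7080 * 0.9430 = 320.3446 kJ
dG = -456.9490 - 320.3446 = -777.2936 kJ (spontaneous)

dG = -777.2936 kJ, spontaneous


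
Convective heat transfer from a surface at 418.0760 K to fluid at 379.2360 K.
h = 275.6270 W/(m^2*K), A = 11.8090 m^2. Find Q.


dT = 38.8400 K
Q = 275.6270 * 11.8090 * 38.8400 = 126419.5098 W

126419.5098 W


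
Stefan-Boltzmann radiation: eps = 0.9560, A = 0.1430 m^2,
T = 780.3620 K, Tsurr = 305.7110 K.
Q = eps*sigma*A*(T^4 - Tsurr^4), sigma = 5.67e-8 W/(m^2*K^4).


T^4 = 3.7084e+11
Tsurr^4 = 8.7346e+09
Q = 0.9560 * 5.67e-8 * 0.1430 * 3.6210e+11 = 2806.7891 W

2806.7891 W


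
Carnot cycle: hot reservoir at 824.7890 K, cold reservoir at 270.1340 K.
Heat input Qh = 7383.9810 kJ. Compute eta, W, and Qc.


eta = 1 - 270.1340/824.7890 = 0.6725
W = 0.6725 * 7383.9810 = 4965.5875 kJ
Qc = 7383.9810 - 4965.5875 = 2418.3935 kJ

eta = 67.2481%, W = 4965.5875 kJ, Qc = 2418.3935 kJ


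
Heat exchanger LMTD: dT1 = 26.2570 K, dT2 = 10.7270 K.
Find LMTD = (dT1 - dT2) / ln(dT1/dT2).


dT1/dT2 = 2.4477
ln(dT1/dT2) = 0.8952
LMTD = 15.5300 / 0.8952 = 17.3487 K

17.3487 K


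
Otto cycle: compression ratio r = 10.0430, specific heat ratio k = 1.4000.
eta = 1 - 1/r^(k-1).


r^(k-1) = 2.5162
eta = 1 - 1/2.5162 = 0.6026 = 60.2576%

60.2576%


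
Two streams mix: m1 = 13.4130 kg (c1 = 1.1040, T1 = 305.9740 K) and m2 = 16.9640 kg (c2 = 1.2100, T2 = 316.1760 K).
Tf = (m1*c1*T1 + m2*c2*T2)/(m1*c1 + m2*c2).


num = 11020.8160
den = 35.3344
Tf = 311.9005 K

311.9005 K


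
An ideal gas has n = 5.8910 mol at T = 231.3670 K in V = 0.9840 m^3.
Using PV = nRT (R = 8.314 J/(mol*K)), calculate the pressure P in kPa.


P = nRT/V = 5.8910 * 8.314 * 231.3670 / 0.9840
= 11331.8406 / 0.9840 = 11516.0982 Pa = 11.5161 kPa

11.5161 kPa


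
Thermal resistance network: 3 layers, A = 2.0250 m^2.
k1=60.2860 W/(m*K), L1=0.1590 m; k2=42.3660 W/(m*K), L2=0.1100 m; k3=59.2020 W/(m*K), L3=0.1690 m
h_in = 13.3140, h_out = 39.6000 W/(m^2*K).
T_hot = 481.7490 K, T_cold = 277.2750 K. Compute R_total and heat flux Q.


R_conv_in = 1/(13.3140*2.0250) = 0.0371
R_1 = 0.1590/(60.2860*2.0250) = 0.0013
R_2 = 0.1100/(42.3660*2.0250) = 0.0013
R_3 = 0.1690/(59.2020*2.0250) = 0.0014
R_conv_out = 1/(39.6000*2.0250) = 0.0125
R_total = 0.0536 K/W
Q = 204.4740 / 0.0536 = 3817.9822 W

R_total = 0.0536 K/W, Q = 3817.9822 W


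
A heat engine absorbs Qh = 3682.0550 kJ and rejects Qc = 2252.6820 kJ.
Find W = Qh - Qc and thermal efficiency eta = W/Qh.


W = 3682.0550 - 2252.6820 = 1429.3730 kJ
eta = 1429.3730 / 3682.0550 = 0.3882 = 38.8200%

W = 1429.3730 kJ, eta = 38.8200%


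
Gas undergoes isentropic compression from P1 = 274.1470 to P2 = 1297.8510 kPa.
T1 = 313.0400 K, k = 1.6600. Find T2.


(k-1)/k = 0.3976
(P2/P1)^exp = 1.8555
T2 = 313.0400 * 1.8555 = 580.8571 K

580.8571 K


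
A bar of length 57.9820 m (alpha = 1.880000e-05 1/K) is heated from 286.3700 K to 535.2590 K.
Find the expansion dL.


dT = 248.8890 K
dL = 1.880000e-05 * 57.9820 * 248.8890 = 0.271304 m
L_final = 58.253304 m

dL = 0.271304 m


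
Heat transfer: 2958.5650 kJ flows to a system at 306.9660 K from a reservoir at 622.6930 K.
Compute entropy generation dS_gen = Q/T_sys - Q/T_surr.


dS_sys = 2958.5650/306.9660 = 9.6381 kJ/K
dS_surr = -2958.5650/622.6930 = -4.7512 kJ/K
dS_gen = 9.6381 - 4.7512 = 4.8868 kJ/K (irreversible)

dS_gen = 4.8868 kJ/K, irreversible


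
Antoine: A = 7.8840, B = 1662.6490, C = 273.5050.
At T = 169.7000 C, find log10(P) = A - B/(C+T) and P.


C+T = 443.2050
B/(C+T) = 3.7514
log10(P) = 7.8840 - 3.7514 = 4.1326
P = 10^4.1326 = 13569.9414 mmHg

13569.9414 mmHg


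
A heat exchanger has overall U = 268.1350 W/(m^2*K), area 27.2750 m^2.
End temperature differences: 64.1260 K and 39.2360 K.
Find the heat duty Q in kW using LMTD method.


LMTD = 50.6661 K
Q = 268.1350 * 27.2750 * 50.6661 = 370540.7681 W = 370.5408 kW

370.5408 kW


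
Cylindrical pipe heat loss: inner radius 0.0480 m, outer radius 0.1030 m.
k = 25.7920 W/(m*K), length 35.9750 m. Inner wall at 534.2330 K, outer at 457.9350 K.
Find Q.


dT = 76.2980 K
ln(ro/ri) = 0.7635
Q = 2*pi*25.7920*35.9750*76.2980 / 0.7635 = 582577.7446 W

582577.7446 W


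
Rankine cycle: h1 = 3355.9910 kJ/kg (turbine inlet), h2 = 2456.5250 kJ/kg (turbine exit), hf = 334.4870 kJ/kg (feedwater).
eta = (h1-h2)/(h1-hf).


W = 899.4660 kJ/kg
Q_in = 3021.5040 kJ/kg
eta = 0.2977 = 29.7688%

eta = 29.7688%


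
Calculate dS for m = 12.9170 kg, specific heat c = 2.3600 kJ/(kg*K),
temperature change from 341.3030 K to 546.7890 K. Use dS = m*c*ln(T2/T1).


T2/T1 = 1.6021
ln(T2/T1) = 0.4713
dS = 12.9170 * 2.3600 * 0.4713 = 14.3669 kJ/K

14.3669 kJ/K


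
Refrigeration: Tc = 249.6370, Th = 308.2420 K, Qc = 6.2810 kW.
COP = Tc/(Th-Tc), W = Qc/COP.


COP = 249.6370 / 58.6050 = 4.2597
W = 6.2810 / 4.2597 = 1.4745 kW

COP = 4.2597, W = 1.4745 kW


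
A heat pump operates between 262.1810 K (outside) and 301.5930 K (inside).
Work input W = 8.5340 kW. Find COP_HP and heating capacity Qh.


COP = 301.5930 / 39.4120 = 7.6523
Qh = 7.6523 * 8.5340 = 65.3048 kW

COP = 7.6523, Qh = 65.3048 kW


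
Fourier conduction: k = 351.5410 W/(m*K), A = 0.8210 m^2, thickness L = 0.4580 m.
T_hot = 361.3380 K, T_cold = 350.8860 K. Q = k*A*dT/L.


dT = 10.4520 K
Q = 351.5410 * 0.8210 * 10.4520 / 0.4580 = 6586.4752 W

6586.4752 W


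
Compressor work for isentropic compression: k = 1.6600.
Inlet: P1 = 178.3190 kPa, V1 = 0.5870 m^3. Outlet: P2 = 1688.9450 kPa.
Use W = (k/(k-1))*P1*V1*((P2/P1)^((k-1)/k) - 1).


(k-1)/k = 0.3976
(P2/P1)^exp = 2.4446
W = 2.5152 * 178.3190 * 0.5870 * (2.4446 - 1) = 380.3282 kJ

380.3282 kJ


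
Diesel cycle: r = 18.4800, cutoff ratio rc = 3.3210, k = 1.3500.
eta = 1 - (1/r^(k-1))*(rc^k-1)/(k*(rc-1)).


r^(k-1) = 2.7755
rc^k = 5.0549
eta = 0.5337 = 53.3742%

53.3742%


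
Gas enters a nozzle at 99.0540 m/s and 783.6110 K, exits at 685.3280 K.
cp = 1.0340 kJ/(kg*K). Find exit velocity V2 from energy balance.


dT = 98.2830 K
2*cp*1000*dT = 203249.2440
V1^2 = 9811.6949
V2 = sqrt(213060.9389) = 461.5852 m/s

461.5852 m/s


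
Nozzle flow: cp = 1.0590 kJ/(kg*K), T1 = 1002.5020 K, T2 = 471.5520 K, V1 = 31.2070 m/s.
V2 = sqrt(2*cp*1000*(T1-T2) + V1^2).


dT = 530.9500 K
2*cp*1000*dT = 1124552.1000
V1^2 = 973.8768
V2 = sqrt(1125525.9768) = 1060.9081 m/s

1060.9081 m/s


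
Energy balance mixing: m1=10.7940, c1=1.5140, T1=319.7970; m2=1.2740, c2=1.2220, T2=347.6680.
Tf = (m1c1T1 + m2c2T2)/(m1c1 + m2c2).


num = 5767.4189
den = 17.8989
Tf = 322.2212 K

322.2212 K


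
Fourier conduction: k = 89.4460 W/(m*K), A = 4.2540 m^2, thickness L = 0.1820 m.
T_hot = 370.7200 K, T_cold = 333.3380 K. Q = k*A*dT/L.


dT = 37.3820 K
Q = 89.4460 * 4.2540 * 37.3820 / 0.1820 = 78153.7020 W

78153.7020 W


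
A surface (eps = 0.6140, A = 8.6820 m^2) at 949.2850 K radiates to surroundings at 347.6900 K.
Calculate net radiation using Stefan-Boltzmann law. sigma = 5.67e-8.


T^4 = 8.1206e+11
Tsurr^4 = 1.4614e+10
Q = 0.6140 * 5.67e-8 * 8.6820 * 7.9744e+11 = 241029.8475 W

241029.8475 W


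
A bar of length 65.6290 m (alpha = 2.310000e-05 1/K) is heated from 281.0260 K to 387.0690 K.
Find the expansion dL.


dT = 106.0430 K
dL = 2.310000e-05 * 65.6290 * 106.0430 = 0.160764 m
L_final = 65.789764 m

dL = 0.160764 m


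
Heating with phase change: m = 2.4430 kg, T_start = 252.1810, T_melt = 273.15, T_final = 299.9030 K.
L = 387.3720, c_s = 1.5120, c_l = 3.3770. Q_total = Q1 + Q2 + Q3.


Q1 (sensible, solid) = 2.4430 * 1.5120 * 20.9690 = 77.4556 kJ
Q2 (latent) = 2.4430 * 387.3720 = 946.3498 kJ
Q3 (sensible, liquid) = 2.4430 * 3.3770 * 26.7530 = 220.7125 kJ
Q_total = 1244.5180 kJ

1244.5180 kJ


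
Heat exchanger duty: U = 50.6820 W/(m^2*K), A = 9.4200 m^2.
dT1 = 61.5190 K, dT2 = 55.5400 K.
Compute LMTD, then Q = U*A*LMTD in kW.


LMTD = 58.4786 K
Q = 50.6820 * 9.4200 * 58.4786 = 27919.0969 W = 27.9191 kW

27.9191 kW


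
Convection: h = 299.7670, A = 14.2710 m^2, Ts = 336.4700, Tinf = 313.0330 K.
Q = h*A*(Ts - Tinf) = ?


dT = 23.4370 K
Q = 299.7670 * 14.2710 * 23.4370 = 100262.8967 W

100262.8967 W


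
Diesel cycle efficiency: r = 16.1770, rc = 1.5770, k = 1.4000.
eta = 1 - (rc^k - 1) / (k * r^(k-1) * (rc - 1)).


r^(k-1) = 3.0448
rc^k = 1.8922
eta = 0.6373 = 63.7262%

63.7262%


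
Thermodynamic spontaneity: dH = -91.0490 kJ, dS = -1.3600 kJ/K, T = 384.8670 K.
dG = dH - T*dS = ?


T*dS = 384.8670 * -1.3600 = -523.4191 kJ
dG = -91.0490 + 523.4191 = 432.3701 kJ (non-spontaneous)

dG = 432.3701 kJ, non-spontaneous


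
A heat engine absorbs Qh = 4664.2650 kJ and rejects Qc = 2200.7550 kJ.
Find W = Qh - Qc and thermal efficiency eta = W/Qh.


W = 4664.2650 - 2200.7550 = 2463.5100 kJ
eta = 2463.5100 / 4664.2650 = 0.5282 = 52.8167%

W = 2463.5100 kJ, eta = 52.8167%


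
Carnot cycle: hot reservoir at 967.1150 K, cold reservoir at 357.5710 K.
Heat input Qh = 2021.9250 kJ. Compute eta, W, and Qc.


eta = 1 - 357.5710/967.1150 = 0.6303
W = 0.6303 * 2021.9250 = 1274.3596 kJ
Qc = 2021.9250 - 1274.3596 = 747.5654 kJ

eta = 63.0270%, W = 1274.3596 kJ, Qc = 747.5654 kJ


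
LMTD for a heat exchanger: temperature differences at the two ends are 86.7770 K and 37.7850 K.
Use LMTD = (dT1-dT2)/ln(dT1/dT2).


dT1/dT2 = 2.2966
ln(dT1/dT2) = 0.8314
LMTD = 48.9920 / 0.8314 = 58.9250 K

58.9250 K


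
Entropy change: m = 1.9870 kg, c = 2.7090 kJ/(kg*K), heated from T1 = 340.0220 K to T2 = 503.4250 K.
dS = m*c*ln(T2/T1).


T2/T1 = 1.4806
ln(T2/T1) = 0.3924
dS = 1.9870 * 2.7090 * 0.3924 = 2.1123 kJ/K

2.1123 kJ/K


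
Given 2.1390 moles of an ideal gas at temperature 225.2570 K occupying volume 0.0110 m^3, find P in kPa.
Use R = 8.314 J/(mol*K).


P = nRT/V = 2.1390 * 8.314 * 225.2570 / 0.0110
= 4005.8907 / 0.0110 = 364171.8861 Pa = 364.1719 kPa

364.1719 kPa


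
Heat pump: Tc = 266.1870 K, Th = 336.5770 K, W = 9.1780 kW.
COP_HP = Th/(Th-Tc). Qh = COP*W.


COP = 336.5770 / 70.3900 = 4.7816
Qh = 4.7816 * 9.1780 = 43.8855 kW

COP = 4.7816, Qh = 43.8855 kW


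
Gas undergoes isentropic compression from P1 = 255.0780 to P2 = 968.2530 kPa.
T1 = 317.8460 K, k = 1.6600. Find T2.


(k-1)/k = 0.3976
(P2/P1)^exp = 1.6995
T2 = 317.8460 * 1.6995 = 540.1908 K

540.1908 K


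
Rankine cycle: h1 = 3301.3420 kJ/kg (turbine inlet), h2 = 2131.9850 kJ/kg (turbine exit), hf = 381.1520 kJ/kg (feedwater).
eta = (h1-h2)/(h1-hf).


W = 1169.3570 kJ/kg
Q_in = 2920.1900 kJ/kg
eta = 0.4004 = 40.0439%

eta = 40.0439%


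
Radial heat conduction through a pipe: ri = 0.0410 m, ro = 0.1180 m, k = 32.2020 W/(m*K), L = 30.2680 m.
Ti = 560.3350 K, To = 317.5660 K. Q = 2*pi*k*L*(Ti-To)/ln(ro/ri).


dT = 242.7690 K
ln(ro/ri) = 1.0571
Q = 2*pi*32.2020*30.2680*242.7690 / 1.0571 = 1406431.0206 W

1406431.0206 W


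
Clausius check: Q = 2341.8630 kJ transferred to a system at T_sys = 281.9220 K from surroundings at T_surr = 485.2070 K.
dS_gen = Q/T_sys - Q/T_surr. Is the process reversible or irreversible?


dS_sys = 2341.8630/281.9220 = 8.3068 kJ/K
dS_surr = -2341.8630/485.2070 = -4.8265 kJ/K
dS_gen = 8.3068 - 4.8265 = 3.4803 kJ/K (irreversible)

dS_gen = 3.4803 kJ/K, irreversible


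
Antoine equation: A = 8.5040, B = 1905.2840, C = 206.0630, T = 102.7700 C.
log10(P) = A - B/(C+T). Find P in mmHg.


C+T = 308.8330
B/(C+T) = 6.1693
log10(P) = 8.5040 - 6.1693 = 2.3347
P = 10^2.3347 = 216.1216 mmHg

216.1216 mmHg


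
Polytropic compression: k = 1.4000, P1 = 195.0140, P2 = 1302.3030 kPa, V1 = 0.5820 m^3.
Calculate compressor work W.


(k-1)/k = 0.2857
(P2/P1)^exp = 1.7203
W = 3.5000 * 195.0140 * 0.5820 * (1.7203 - 1) = 286.1487 kJ

286.1487 kJ


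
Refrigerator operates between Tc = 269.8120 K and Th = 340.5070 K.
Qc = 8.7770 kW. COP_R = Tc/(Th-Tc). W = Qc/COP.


COP = 269.8120 / 70.6950 = 3.8166
W = 8.7770 / 3.8166 = 2.2997 kW

COP = 3.8166, W = 2.2997 kW


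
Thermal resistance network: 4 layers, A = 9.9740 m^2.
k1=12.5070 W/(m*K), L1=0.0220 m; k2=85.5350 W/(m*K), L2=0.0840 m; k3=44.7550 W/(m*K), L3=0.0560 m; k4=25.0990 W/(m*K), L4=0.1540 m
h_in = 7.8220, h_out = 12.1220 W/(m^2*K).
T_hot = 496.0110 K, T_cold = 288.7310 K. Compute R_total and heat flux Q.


R_conv_in = 1/(7.8220*9.9740) = 0.0128
R_1 = 0.0220/(12.5070*9.9740) = 0.0002
R_2 = 0.0840/(85.5350*9.9740) = 9.8461e-05
R_3 = 0.0560/(44.7550*9.9740) = 0.0001
R_4 = 0.1540/(25.0990*9.9740) = 0.0006
R_conv_out = 1/(12.1220*9.9740) = 0.0083
R_total = 0.0221 K/W
Q = 207.2800 / 0.0221 = 9377.4069 W

R_total = 0.0221 K/W, Q = 9377.4069 W


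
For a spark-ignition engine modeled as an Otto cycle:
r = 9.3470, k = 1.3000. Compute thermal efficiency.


r^(k-1) = 1.9552
eta = 1 - 1/1.9552 = 0.4886 = 48.8556%

48.8556%


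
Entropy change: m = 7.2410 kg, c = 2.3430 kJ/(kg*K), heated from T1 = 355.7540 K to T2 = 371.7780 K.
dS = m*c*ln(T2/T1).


T2/T1 = 1.0450
ln(T2/T1) = 0.0441
dS = 7.2410 * 2.3430 * 0.0441 = 0.7475 kJ/K

0.7475 kJ/K


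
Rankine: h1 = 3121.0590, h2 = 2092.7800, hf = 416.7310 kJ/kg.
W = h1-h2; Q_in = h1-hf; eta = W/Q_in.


W = 1028.2790 kJ/kg
Q_in = 2704.3280 kJ/kg
eta = 0.3802 = 38.0235%

eta = 38.0235%


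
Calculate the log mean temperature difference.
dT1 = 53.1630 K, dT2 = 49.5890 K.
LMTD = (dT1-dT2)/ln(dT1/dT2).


dT1/dT2 = 1.0721
ln(dT1/dT2) = 0.0696
LMTD = 3.5740 / 0.0696 = 51.3553 K

51.3553 K


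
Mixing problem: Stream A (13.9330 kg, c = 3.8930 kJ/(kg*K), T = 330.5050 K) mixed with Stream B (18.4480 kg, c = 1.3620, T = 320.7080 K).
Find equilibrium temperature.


num = 25985.1432
den = 79.3673
Tf = 327.4035 K

327.4035 K


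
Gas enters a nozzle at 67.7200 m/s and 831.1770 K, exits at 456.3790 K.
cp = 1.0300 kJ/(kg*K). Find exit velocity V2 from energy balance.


dT = 374.7980 K
2*cp*1000*dT = 772083.8800
V1^2 = 4585.9984
V2 = sqrt(776669.8784) = 881.2888 m/s

881.2888 m/s


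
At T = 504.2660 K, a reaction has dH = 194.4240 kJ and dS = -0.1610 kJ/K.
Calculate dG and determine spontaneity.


T*dS = 504.2660 * -0.1610 = -81.1868 kJ
dG = 194.4240 + 81.1868 = 275.6108 kJ (non-spontaneous)

dG = 275.6108 kJ, non-spontaneous


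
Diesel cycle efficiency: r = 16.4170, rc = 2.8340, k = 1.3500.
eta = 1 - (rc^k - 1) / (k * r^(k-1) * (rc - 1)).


r^(k-1) = 2.6629
rc^k = 4.0807
eta = 0.5327 = 53.2727%

53.2727%


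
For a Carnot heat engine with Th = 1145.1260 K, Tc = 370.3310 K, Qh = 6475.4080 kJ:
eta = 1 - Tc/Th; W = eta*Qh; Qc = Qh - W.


eta = 1 - 370.3310/1145.1260 = 0.6766
W = 0.6766 * 6475.4080 = 4381.2766 kJ
Qc = 6475.4080 - 4381.2766 = 2094.1314 kJ

eta = 67.6602%, W = 4381.2766 kJ, Qc = 2094.1314 kJ


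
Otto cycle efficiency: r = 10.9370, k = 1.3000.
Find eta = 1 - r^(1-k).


r^(k-1) = 2.0496
eta = 1 - 1/2.0496 = 0.5121 = 51.2100%

51.2100%


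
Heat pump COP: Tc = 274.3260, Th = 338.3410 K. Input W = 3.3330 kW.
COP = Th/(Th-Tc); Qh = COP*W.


COP = 338.3410 / 64.0150 = 5.2853
Qh = 5.2853 * 3.3330 = 17.6160 kW

COP = 5.2853, Qh = 17.6160 kW


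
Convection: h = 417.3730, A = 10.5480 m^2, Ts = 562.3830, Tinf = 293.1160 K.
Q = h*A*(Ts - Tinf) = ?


dT = 269.2670 K
Q = 417.3730 * 10.5480 * 269.2670 = 1185434.6129 W

1185434.6129 W


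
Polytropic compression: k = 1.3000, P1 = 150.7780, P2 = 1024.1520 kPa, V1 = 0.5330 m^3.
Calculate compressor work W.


(k-1)/k = 0.2308
(P2/P1)^exp = 1.5560
W = 4.3333 * 150.7780 * 0.5330 * (1.5560 - 1) = 193.6209 kJ

193.6209 kJ


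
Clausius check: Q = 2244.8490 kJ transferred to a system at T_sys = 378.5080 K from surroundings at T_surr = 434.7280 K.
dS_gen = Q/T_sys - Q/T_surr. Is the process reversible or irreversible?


dS_sys = 2244.8490/378.5080 = 5.9308 kJ/K
dS_surr = -2244.8490/434.7280 = -5.1638 kJ/K
dS_gen = 5.9308 - 5.1638 = 0.7670 kJ/K (irreversible)

dS_gen = 0.7670 kJ/K, irreversible


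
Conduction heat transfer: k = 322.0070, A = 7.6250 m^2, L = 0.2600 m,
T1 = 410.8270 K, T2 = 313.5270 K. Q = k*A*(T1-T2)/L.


dT = 97.3000 K
Q = 322.0070 * 7.6250 * 97.3000 / 0.2600 = 918850.0707 W

918850.0707 W


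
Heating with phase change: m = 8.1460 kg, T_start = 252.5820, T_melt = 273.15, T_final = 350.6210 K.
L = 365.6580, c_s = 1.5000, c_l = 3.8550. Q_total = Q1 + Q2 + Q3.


Q1 (sensible, solid) = 8.1460 * 1.5000 * 20.5680 = 251.3204 kJ
Q2 (latent) = 8.1460 * 365.6580 = 2978.6501 kJ
Q3 (sensible, liquid) = 8.1460 * 3.8550 * 77.4710 = 2432.8086 kJ
Q_total = 5662.7791 kJ

5662.7791 kJ


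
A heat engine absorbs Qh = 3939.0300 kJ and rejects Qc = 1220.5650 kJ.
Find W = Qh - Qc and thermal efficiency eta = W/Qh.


W = 3939.0300 - 1220.5650 = 2718.4650 kJ
eta = 2718.4650 / 3939.0300 = 0.6901 = 69.0136%

W = 2718.4650 kJ, eta = 69.0136%


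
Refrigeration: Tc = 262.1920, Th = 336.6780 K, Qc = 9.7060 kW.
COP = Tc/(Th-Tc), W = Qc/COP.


COP = 262.1920 / 74.4860 = 3.5200
W = 9.7060 / 3.5200 = 2.7574 kW

COP = 3.5200, W = 2.7574 kW


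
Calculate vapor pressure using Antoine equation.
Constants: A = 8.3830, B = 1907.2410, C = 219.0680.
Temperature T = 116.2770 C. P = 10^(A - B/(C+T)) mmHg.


C+T = 335.3450
B/(C+T) = 5.6874
log10(P) = 8.3830 - 5.6874 = 2.6956
P = 10^2.6956 = 496.1357 mmHg

496.1357 mmHg


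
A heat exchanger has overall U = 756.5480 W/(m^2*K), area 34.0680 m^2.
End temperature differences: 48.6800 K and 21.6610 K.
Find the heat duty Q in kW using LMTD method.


LMTD = 33.3669 K
Q = 756.5480 * 34.0680 * 33.3669 = 860000.7587 W = 860.0008 kW

860.0008 kW


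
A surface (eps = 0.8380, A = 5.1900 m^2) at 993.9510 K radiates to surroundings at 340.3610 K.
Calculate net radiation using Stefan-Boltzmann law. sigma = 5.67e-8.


T^4 = 9.7602e+11
Tsurr^4 = 1.3420e+10
Q = 0.8380 * 5.67e-8 * 5.1900 * 9.6260e+11 = 237378.5100 W

237378.5100 W


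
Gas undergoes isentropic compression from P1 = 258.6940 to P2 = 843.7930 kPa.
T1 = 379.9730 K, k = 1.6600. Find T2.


(k-1)/k = 0.3976
(P2/P1)^exp = 1.6001
T2 = 379.9730 * 1.6001 = 607.9885 K

607.9885 K


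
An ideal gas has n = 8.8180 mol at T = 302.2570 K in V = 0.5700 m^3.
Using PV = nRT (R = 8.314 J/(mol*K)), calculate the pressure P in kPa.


P = nRT/V = 8.8180 * 8.314 * 302.2570 / 0.5700
= 22159.3227 / 0.5700 = 38876.0047 Pa = 38.8760 kPa

38.8760 kPa


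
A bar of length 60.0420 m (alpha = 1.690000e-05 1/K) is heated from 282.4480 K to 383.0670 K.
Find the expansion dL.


dT = 100.6190 K
dL = 1.690000e-05 * 60.0420 * 100.6190 = 0.102099 m
L_final = 60.144099 m

dL = 0.102099 m


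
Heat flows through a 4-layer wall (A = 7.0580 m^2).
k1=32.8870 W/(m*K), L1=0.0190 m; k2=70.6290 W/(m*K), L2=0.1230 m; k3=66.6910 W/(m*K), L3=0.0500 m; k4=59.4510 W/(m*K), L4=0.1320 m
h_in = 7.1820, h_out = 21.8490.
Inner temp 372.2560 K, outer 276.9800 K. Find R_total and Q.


R_conv_in = 1/(7.1820*7.0580) = 0.0197
R_1 = 0.0190/(32.8870*7.0580) = 8.1855e-05
R_2 = 0.1230/(70.6290*7.0580) = 0.0002
R_3 = 0.0500/(66.6910*7.0580) = 0.0001
R_4 = 0.1320/(59.4510*7.0580) = 0.0003
R_conv_out = 1/(21.8490*7.0580) = 0.0065
R_total = 0.0270 K/W
Q = 95.2760 / 0.0270 = 3533.7672 W

R_total = 0.0270 K/W, Q = 3533.7672 W


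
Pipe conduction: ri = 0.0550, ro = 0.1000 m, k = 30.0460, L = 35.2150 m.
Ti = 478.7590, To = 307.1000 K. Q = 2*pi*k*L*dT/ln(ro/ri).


dT = 171.6590 K
ln(ro/ri) = 0.5978
Q = 2*pi*30.0460*35.2150*171.6590 / 0.5978 = 1908877.2925 W

1908877.2925 W


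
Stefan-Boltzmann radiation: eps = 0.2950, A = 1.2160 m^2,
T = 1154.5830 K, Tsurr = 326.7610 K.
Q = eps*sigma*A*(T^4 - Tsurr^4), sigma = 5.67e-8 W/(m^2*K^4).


T^4 = 1.7771e+12
Tsurr^4 = 1.1400e+10
Q = 0.2950 * 5.67e-8 * 1.2160 * 1.7657e+12 = 35912.3776 W

35912.3776 W
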